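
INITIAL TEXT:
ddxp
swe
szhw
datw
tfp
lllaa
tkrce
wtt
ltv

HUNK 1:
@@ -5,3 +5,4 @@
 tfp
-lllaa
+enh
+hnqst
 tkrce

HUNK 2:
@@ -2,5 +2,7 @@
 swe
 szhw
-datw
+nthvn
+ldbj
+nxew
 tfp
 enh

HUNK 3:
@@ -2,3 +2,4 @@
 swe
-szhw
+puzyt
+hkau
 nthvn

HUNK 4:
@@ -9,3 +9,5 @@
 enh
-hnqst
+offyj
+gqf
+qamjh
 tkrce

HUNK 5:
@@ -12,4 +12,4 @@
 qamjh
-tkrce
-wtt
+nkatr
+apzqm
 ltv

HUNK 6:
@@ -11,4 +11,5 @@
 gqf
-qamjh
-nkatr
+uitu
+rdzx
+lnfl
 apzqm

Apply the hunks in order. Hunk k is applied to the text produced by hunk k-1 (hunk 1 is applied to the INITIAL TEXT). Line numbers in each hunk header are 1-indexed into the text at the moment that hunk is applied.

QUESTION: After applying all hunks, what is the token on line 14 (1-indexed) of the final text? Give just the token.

Answer: lnfl

Derivation:
Hunk 1: at line 5 remove [lllaa] add [enh,hnqst] -> 10 lines: ddxp swe szhw datw tfp enh hnqst tkrce wtt ltv
Hunk 2: at line 2 remove [datw] add [nthvn,ldbj,nxew] -> 12 lines: ddxp swe szhw nthvn ldbj nxew tfp enh hnqst tkrce wtt ltv
Hunk 3: at line 2 remove [szhw] add [puzyt,hkau] -> 13 lines: ddxp swe puzyt hkau nthvn ldbj nxew tfp enh hnqst tkrce wtt ltv
Hunk 4: at line 9 remove [hnqst] add [offyj,gqf,qamjh] -> 15 lines: ddxp swe puzyt hkau nthvn ldbj nxew tfp enh offyj gqf qamjh tkrce wtt ltv
Hunk 5: at line 12 remove [tkrce,wtt] add [nkatr,apzqm] -> 15 lines: ddxp swe puzyt hkau nthvn ldbj nxew tfp enh offyj gqf qamjh nkatr apzqm ltv
Hunk 6: at line 11 remove [qamjh,nkatr] add [uitu,rdzx,lnfl] -> 16 lines: ddxp swe puzyt hkau nthvn ldbj nxew tfp enh offyj gqf uitu rdzx lnfl apzqm ltv
Final line 14: lnfl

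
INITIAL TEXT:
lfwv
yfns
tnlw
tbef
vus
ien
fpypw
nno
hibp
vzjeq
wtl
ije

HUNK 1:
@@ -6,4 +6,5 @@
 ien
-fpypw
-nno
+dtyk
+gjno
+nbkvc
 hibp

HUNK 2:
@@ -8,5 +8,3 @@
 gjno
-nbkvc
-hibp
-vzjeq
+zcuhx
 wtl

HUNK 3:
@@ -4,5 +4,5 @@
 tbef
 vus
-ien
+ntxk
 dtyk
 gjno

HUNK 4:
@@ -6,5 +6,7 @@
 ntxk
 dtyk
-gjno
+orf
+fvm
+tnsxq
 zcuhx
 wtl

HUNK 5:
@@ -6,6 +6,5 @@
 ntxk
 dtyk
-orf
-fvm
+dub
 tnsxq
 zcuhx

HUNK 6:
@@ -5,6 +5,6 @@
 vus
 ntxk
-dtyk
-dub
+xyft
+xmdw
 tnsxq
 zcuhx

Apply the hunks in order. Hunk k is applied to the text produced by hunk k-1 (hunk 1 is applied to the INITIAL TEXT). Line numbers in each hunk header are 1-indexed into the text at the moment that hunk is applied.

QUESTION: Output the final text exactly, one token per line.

Hunk 1: at line 6 remove [fpypw,nno] add [dtyk,gjno,nbkvc] -> 13 lines: lfwv yfns tnlw tbef vus ien dtyk gjno nbkvc hibp vzjeq wtl ije
Hunk 2: at line 8 remove [nbkvc,hibp,vzjeq] add [zcuhx] -> 11 lines: lfwv yfns tnlw tbef vus ien dtyk gjno zcuhx wtl ije
Hunk 3: at line 4 remove [ien] add [ntxk] -> 11 lines: lfwv yfns tnlw tbef vus ntxk dtyk gjno zcuhx wtl ije
Hunk 4: at line 6 remove [gjno] add [orf,fvm,tnsxq] -> 13 lines: lfwv yfns tnlw tbef vus ntxk dtyk orf fvm tnsxq zcuhx wtl ije
Hunk 5: at line 6 remove [orf,fvm] add [dub] -> 12 lines: lfwv yfns tnlw tbef vus ntxk dtyk dub tnsxq zcuhx wtl ije
Hunk 6: at line 5 remove [dtyk,dub] add [xyft,xmdw] -> 12 lines: lfwv yfns tnlw tbef vus ntxk xyft xmdw tnsxq zcuhx wtl ije

Answer: lfwv
yfns
tnlw
tbef
vus
ntxk
xyft
xmdw
tnsxq
zcuhx
wtl
ije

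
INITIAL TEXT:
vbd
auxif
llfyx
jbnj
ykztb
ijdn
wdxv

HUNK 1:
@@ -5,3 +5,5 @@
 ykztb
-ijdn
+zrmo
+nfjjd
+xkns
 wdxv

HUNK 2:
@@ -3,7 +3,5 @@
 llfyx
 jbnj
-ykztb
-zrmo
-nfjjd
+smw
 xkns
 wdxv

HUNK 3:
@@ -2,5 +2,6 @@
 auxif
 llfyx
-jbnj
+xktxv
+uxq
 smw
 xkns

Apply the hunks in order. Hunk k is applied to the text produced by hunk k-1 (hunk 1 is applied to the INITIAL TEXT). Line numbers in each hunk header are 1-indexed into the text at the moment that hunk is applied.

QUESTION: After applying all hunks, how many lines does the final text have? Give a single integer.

Hunk 1: at line 5 remove [ijdn] add [zrmo,nfjjd,xkns] -> 9 lines: vbd auxif llfyx jbnj ykztb zrmo nfjjd xkns wdxv
Hunk 2: at line 3 remove [ykztb,zrmo,nfjjd] add [smw] -> 7 lines: vbd auxif llfyx jbnj smw xkns wdxv
Hunk 3: at line 2 remove [jbnj] add [xktxv,uxq] -> 8 lines: vbd auxif llfyx xktxv uxq smw xkns wdxv
Final line count: 8

Answer: 8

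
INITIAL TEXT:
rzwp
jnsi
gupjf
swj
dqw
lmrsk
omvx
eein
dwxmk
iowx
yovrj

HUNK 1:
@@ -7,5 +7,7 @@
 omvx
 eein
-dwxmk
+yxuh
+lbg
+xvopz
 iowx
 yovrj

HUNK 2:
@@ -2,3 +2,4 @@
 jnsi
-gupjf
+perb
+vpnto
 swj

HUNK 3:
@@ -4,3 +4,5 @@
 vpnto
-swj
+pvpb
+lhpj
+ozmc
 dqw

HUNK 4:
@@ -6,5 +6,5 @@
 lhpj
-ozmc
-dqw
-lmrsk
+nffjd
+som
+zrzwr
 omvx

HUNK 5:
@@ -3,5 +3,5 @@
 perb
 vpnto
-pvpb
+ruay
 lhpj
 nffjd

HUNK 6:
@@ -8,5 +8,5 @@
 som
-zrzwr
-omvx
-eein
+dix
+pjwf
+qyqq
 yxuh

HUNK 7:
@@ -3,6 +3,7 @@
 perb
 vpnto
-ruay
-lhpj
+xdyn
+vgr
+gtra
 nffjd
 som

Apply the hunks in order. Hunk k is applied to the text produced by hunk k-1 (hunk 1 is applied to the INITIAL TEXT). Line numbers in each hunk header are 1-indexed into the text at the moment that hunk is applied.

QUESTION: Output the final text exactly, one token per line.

Hunk 1: at line 7 remove [dwxmk] add [yxuh,lbg,xvopz] -> 13 lines: rzwp jnsi gupjf swj dqw lmrsk omvx eein yxuh lbg xvopz iowx yovrj
Hunk 2: at line 2 remove [gupjf] add [perb,vpnto] -> 14 lines: rzwp jnsi perb vpnto swj dqw lmrsk omvx eein yxuh lbg xvopz iowx yovrj
Hunk 3: at line 4 remove [swj] add [pvpb,lhpj,ozmc] -> 16 lines: rzwp jnsi perb vpnto pvpb lhpj ozmc dqw lmrsk omvx eein yxuh lbg xvopz iowx yovrj
Hunk 4: at line 6 remove [ozmc,dqw,lmrsk] add [nffjd,som,zrzwr] -> 16 lines: rzwp jnsi perb vpnto pvpb lhpj nffjd som zrzwr omvx eein yxuh lbg xvopz iowx yovrj
Hunk 5: at line 3 remove [pvpb] add [ruay] -> 16 lines: rzwp jnsi perb vpnto ruay lhpj nffjd som zrzwr omvx eein yxuh lbg xvopz iowx yovrj
Hunk 6: at line 8 remove [zrzwr,omvx,eein] add [dix,pjwf,qyqq] -> 16 lines: rzwp jnsi perb vpnto ruay lhpj nffjd som dix pjwf qyqq yxuh lbg xvopz iowx yovrj
Hunk 7: at line 3 remove [ruay,lhpj] add [xdyn,vgr,gtra] -> 17 lines: rzwp jnsi perb vpnto xdyn vgr gtra nffjd som dix pjwf qyqq yxuh lbg xvopz iowx yovrj

Answer: rzwp
jnsi
perb
vpnto
xdyn
vgr
gtra
nffjd
som
dix
pjwf
qyqq
yxuh
lbg
xvopz
iowx
yovrj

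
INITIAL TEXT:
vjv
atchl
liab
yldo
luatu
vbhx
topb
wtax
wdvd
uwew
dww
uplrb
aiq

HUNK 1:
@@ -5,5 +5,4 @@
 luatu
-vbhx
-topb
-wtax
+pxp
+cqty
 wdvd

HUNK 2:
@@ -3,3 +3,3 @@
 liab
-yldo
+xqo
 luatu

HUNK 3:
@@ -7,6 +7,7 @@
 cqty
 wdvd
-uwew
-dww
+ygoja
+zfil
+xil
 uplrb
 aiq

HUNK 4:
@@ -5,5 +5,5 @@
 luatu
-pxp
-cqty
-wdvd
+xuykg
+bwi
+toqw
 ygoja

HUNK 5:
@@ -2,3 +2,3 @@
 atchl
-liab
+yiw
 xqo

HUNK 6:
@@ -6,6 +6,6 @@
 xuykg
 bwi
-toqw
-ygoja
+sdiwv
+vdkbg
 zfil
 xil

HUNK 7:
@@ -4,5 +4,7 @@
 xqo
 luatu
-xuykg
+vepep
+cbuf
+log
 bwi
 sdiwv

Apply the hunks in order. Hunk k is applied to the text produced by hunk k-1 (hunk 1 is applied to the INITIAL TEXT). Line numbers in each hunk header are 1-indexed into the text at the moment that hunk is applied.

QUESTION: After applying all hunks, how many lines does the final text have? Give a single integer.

Hunk 1: at line 5 remove [vbhx,topb,wtax] add [pxp,cqty] -> 12 lines: vjv atchl liab yldo luatu pxp cqty wdvd uwew dww uplrb aiq
Hunk 2: at line 3 remove [yldo] add [xqo] -> 12 lines: vjv atchl liab xqo luatu pxp cqty wdvd uwew dww uplrb aiq
Hunk 3: at line 7 remove [uwew,dww] add [ygoja,zfil,xil] -> 13 lines: vjv atchl liab xqo luatu pxp cqty wdvd ygoja zfil xil uplrb aiq
Hunk 4: at line 5 remove [pxp,cqty,wdvd] add [xuykg,bwi,toqw] -> 13 lines: vjv atchl liab xqo luatu xuykg bwi toqw ygoja zfil xil uplrb aiq
Hunk 5: at line 2 remove [liab] add [yiw] -> 13 lines: vjv atchl yiw xqo luatu xuykg bwi toqw ygoja zfil xil uplrb aiq
Hunk 6: at line 6 remove [toqw,ygoja] add [sdiwv,vdkbg] -> 13 lines: vjv atchl yiw xqo luatu xuykg bwi sdiwv vdkbg zfil xil uplrb aiq
Hunk 7: at line 4 remove [xuykg] add [vepep,cbuf,log] -> 15 lines: vjv atchl yiw xqo luatu vepep cbuf log bwi sdiwv vdkbg zfil xil uplrb aiq
Final line count: 15

Answer: 15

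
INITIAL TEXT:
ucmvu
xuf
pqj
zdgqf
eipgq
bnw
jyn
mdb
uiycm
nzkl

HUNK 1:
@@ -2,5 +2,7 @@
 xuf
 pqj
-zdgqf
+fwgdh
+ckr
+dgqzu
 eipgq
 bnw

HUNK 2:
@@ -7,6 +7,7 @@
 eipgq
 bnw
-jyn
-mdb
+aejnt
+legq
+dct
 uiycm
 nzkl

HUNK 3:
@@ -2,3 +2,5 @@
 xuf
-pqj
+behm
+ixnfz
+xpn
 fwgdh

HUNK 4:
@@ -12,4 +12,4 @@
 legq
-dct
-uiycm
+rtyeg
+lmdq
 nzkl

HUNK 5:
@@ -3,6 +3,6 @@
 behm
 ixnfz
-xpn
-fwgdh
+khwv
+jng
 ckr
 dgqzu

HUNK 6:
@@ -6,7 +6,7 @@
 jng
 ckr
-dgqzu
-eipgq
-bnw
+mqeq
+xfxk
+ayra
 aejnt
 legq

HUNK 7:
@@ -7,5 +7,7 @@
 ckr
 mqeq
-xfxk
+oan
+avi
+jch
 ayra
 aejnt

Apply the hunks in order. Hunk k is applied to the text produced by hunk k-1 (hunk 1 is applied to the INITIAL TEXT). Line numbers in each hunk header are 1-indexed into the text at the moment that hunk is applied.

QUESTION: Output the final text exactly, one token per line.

Hunk 1: at line 2 remove [zdgqf] add [fwgdh,ckr,dgqzu] -> 12 lines: ucmvu xuf pqj fwgdh ckr dgqzu eipgq bnw jyn mdb uiycm nzkl
Hunk 2: at line 7 remove [jyn,mdb] add [aejnt,legq,dct] -> 13 lines: ucmvu xuf pqj fwgdh ckr dgqzu eipgq bnw aejnt legq dct uiycm nzkl
Hunk 3: at line 2 remove [pqj] add [behm,ixnfz,xpn] -> 15 lines: ucmvu xuf behm ixnfz xpn fwgdh ckr dgqzu eipgq bnw aejnt legq dct uiycm nzkl
Hunk 4: at line 12 remove [dct,uiycm] add [rtyeg,lmdq] -> 15 lines: ucmvu xuf behm ixnfz xpn fwgdh ckr dgqzu eipgq bnw aejnt legq rtyeg lmdq nzkl
Hunk 5: at line 3 remove [xpn,fwgdh] add [khwv,jng] -> 15 lines: ucmvu xuf behm ixnfz khwv jng ckr dgqzu eipgq bnw aejnt legq rtyeg lmdq nzkl
Hunk 6: at line 6 remove [dgqzu,eipgq,bnw] add [mqeq,xfxk,ayra] -> 15 lines: ucmvu xuf behm ixnfz khwv jng ckr mqeq xfxk ayra aejnt legq rtyeg lmdq nzkl
Hunk 7: at line 7 remove [xfxk] add [oan,avi,jch] -> 17 lines: ucmvu xuf behm ixnfz khwv jng ckr mqeq oan avi jch ayra aejnt legq rtyeg lmdq nzkl

Answer: ucmvu
xuf
behm
ixnfz
khwv
jng
ckr
mqeq
oan
avi
jch
ayra
aejnt
legq
rtyeg
lmdq
nzkl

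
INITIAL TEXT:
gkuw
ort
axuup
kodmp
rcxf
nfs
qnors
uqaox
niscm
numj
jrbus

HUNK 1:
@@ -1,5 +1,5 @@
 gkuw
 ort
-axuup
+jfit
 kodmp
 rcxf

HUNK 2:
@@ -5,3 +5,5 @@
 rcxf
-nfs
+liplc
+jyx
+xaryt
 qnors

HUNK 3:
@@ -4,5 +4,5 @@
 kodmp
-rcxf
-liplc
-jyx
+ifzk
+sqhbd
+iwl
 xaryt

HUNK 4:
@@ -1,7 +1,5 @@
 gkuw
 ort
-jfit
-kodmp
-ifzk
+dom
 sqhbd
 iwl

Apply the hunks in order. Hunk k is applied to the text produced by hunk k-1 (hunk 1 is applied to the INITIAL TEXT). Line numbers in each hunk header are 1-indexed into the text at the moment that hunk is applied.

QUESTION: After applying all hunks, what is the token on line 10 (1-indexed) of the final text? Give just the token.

Hunk 1: at line 1 remove [axuup] add [jfit] -> 11 lines: gkuw ort jfit kodmp rcxf nfs qnors uqaox niscm numj jrbus
Hunk 2: at line 5 remove [nfs] add [liplc,jyx,xaryt] -> 13 lines: gkuw ort jfit kodmp rcxf liplc jyx xaryt qnors uqaox niscm numj jrbus
Hunk 3: at line 4 remove [rcxf,liplc,jyx] add [ifzk,sqhbd,iwl] -> 13 lines: gkuw ort jfit kodmp ifzk sqhbd iwl xaryt qnors uqaox niscm numj jrbus
Hunk 4: at line 1 remove [jfit,kodmp,ifzk] add [dom] -> 11 lines: gkuw ort dom sqhbd iwl xaryt qnors uqaox niscm numj jrbus
Final line 10: numj

Answer: numj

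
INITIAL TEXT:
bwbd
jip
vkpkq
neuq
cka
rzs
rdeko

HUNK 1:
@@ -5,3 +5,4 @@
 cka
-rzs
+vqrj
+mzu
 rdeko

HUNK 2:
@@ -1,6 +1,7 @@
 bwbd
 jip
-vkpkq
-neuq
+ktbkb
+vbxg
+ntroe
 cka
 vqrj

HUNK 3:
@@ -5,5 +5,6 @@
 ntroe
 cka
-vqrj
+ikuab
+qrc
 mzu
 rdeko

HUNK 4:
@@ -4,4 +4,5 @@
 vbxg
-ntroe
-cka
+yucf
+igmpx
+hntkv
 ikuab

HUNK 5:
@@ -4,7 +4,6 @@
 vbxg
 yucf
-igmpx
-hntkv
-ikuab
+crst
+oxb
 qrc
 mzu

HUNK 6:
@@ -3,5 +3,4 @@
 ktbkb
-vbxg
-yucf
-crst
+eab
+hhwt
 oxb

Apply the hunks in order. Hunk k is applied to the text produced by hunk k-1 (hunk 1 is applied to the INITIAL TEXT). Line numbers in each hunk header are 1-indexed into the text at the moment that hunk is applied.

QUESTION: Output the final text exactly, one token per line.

Hunk 1: at line 5 remove [rzs] add [vqrj,mzu] -> 8 lines: bwbd jip vkpkq neuq cka vqrj mzu rdeko
Hunk 2: at line 1 remove [vkpkq,neuq] add [ktbkb,vbxg,ntroe] -> 9 lines: bwbd jip ktbkb vbxg ntroe cka vqrj mzu rdeko
Hunk 3: at line 5 remove [vqrj] add [ikuab,qrc] -> 10 lines: bwbd jip ktbkb vbxg ntroe cka ikuab qrc mzu rdeko
Hunk 4: at line 4 remove [ntroe,cka] add [yucf,igmpx,hntkv] -> 11 lines: bwbd jip ktbkb vbxg yucf igmpx hntkv ikuab qrc mzu rdeko
Hunk 5: at line 4 remove [igmpx,hntkv,ikuab] add [crst,oxb] -> 10 lines: bwbd jip ktbkb vbxg yucf crst oxb qrc mzu rdeko
Hunk 6: at line 3 remove [vbxg,yucf,crst] add [eab,hhwt] -> 9 lines: bwbd jip ktbkb eab hhwt oxb qrc mzu rdeko

Answer: bwbd
jip
ktbkb
eab
hhwt
oxb
qrc
mzu
rdeko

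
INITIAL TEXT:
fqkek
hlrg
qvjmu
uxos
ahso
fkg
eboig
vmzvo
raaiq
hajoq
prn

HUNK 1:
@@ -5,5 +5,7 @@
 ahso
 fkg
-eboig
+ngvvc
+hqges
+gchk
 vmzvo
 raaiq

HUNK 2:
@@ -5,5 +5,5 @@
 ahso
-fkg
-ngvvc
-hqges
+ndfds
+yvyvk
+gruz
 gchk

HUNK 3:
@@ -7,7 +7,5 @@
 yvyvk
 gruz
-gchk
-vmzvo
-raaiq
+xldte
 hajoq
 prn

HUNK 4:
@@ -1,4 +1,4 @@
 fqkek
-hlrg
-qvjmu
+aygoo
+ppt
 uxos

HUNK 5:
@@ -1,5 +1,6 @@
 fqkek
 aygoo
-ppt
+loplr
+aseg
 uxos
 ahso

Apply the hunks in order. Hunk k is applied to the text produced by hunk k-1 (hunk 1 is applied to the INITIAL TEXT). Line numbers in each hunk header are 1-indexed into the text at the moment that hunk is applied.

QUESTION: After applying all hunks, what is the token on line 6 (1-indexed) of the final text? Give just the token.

Hunk 1: at line 5 remove [eboig] add [ngvvc,hqges,gchk] -> 13 lines: fqkek hlrg qvjmu uxos ahso fkg ngvvc hqges gchk vmzvo raaiq hajoq prn
Hunk 2: at line 5 remove [fkg,ngvvc,hqges] add [ndfds,yvyvk,gruz] -> 13 lines: fqkek hlrg qvjmu uxos ahso ndfds yvyvk gruz gchk vmzvo raaiq hajoq prn
Hunk 3: at line 7 remove [gchk,vmzvo,raaiq] add [xldte] -> 11 lines: fqkek hlrg qvjmu uxos ahso ndfds yvyvk gruz xldte hajoq prn
Hunk 4: at line 1 remove [hlrg,qvjmu] add [aygoo,ppt] -> 11 lines: fqkek aygoo ppt uxos ahso ndfds yvyvk gruz xldte hajoq prn
Hunk 5: at line 1 remove [ppt] add [loplr,aseg] -> 12 lines: fqkek aygoo loplr aseg uxos ahso ndfds yvyvk gruz xldte hajoq prn
Final line 6: ahso

Answer: ahso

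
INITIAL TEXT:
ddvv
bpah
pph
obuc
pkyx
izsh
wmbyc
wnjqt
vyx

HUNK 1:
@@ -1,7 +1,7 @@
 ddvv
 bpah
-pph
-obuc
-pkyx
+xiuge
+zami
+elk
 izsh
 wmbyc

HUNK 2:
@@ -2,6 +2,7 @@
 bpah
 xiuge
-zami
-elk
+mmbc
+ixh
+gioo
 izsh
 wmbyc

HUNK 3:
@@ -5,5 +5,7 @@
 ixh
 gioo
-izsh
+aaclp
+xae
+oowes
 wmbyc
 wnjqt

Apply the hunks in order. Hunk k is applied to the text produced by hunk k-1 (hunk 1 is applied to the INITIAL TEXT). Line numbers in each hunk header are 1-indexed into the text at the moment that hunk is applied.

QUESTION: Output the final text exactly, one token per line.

Answer: ddvv
bpah
xiuge
mmbc
ixh
gioo
aaclp
xae
oowes
wmbyc
wnjqt
vyx

Derivation:
Hunk 1: at line 1 remove [pph,obuc,pkyx] add [xiuge,zami,elk] -> 9 lines: ddvv bpah xiuge zami elk izsh wmbyc wnjqt vyx
Hunk 2: at line 2 remove [zami,elk] add [mmbc,ixh,gioo] -> 10 lines: ddvv bpah xiuge mmbc ixh gioo izsh wmbyc wnjqt vyx
Hunk 3: at line 5 remove [izsh] add [aaclp,xae,oowes] -> 12 lines: ddvv bpah xiuge mmbc ixh gioo aaclp xae oowes wmbyc wnjqt vyx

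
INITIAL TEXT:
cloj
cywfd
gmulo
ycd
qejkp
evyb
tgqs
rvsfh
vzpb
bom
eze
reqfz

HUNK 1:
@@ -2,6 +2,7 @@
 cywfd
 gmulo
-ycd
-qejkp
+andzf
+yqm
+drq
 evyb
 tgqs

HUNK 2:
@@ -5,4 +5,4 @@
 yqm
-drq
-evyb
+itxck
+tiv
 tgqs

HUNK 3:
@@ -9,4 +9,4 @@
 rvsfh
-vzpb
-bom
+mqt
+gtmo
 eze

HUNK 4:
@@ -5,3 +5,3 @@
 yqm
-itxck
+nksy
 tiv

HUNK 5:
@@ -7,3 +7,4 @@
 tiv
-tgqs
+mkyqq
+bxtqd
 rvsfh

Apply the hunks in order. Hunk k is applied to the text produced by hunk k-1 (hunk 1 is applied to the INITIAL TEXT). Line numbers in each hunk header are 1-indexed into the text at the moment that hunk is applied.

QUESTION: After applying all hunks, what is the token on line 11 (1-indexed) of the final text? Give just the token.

Answer: mqt

Derivation:
Hunk 1: at line 2 remove [ycd,qejkp] add [andzf,yqm,drq] -> 13 lines: cloj cywfd gmulo andzf yqm drq evyb tgqs rvsfh vzpb bom eze reqfz
Hunk 2: at line 5 remove [drq,evyb] add [itxck,tiv] -> 13 lines: cloj cywfd gmulo andzf yqm itxck tiv tgqs rvsfh vzpb bom eze reqfz
Hunk 3: at line 9 remove [vzpb,bom] add [mqt,gtmo] -> 13 lines: cloj cywfd gmulo andzf yqm itxck tiv tgqs rvsfh mqt gtmo eze reqfz
Hunk 4: at line 5 remove [itxck] add [nksy] -> 13 lines: cloj cywfd gmulo andzf yqm nksy tiv tgqs rvsfh mqt gtmo eze reqfz
Hunk 5: at line 7 remove [tgqs] add [mkyqq,bxtqd] -> 14 lines: cloj cywfd gmulo andzf yqm nksy tiv mkyqq bxtqd rvsfh mqt gtmo eze reqfz
Final line 11: mqt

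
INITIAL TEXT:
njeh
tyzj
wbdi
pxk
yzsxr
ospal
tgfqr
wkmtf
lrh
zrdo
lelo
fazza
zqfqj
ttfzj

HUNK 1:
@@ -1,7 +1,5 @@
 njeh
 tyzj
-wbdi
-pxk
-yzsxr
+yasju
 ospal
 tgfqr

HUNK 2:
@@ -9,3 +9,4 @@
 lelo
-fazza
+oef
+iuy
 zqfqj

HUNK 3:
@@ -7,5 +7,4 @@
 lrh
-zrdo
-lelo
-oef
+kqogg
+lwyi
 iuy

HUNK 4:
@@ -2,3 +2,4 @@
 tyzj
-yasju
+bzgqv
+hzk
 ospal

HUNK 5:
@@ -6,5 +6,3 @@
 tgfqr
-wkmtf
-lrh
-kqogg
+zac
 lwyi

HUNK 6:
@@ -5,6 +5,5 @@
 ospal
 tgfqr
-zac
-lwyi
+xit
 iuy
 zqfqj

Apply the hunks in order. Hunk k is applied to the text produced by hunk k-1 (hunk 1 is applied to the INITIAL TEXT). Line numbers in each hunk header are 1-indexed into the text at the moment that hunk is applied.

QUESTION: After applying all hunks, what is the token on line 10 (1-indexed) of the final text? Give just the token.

Hunk 1: at line 1 remove [wbdi,pxk,yzsxr] add [yasju] -> 12 lines: njeh tyzj yasju ospal tgfqr wkmtf lrh zrdo lelo fazza zqfqj ttfzj
Hunk 2: at line 9 remove [fazza] add [oef,iuy] -> 13 lines: njeh tyzj yasju ospal tgfqr wkmtf lrh zrdo lelo oef iuy zqfqj ttfzj
Hunk 3: at line 7 remove [zrdo,lelo,oef] add [kqogg,lwyi] -> 12 lines: njeh tyzj yasju ospal tgfqr wkmtf lrh kqogg lwyi iuy zqfqj ttfzj
Hunk 4: at line 2 remove [yasju] add [bzgqv,hzk] -> 13 lines: njeh tyzj bzgqv hzk ospal tgfqr wkmtf lrh kqogg lwyi iuy zqfqj ttfzj
Hunk 5: at line 6 remove [wkmtf,lrh,kqogg] add [zac] -> 11 lines: njeh tyzj bzgqv hzk ospal tgfqr zac lwyi iuy zqfqj ttfzj
Hunk 6: at line 5 remove [zac,lwyi] add [xit] -> 10 lines: njeh tyzj bzgqv hzk ospal tgfqr xit iuy zqfqj ttfzj
Final line 10: ttfzj

Answer: ttfzj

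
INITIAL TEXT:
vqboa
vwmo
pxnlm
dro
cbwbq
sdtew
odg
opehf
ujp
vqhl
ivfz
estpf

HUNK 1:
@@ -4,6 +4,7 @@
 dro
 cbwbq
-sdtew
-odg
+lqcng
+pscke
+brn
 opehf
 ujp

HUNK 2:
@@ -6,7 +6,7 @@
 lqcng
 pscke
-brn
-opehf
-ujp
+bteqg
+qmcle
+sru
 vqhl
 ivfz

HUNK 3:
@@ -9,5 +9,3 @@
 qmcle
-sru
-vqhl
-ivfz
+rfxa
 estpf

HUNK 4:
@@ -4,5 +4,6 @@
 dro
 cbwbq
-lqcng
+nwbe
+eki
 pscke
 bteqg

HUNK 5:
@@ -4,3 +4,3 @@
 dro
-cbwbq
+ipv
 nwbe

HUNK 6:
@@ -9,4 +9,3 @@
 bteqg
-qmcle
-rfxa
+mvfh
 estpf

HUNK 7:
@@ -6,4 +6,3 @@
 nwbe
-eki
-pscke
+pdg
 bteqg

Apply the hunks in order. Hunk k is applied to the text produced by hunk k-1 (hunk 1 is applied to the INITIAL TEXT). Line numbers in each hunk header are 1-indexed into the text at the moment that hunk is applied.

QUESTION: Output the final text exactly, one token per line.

Answer: vqboa
vwmo
pxnlm
dro
ipv
nwbe
pdg
bteqg
mvfh
estpf

Derivation:
Hunk 1: at line 4 remove [sdtew,odg] add [lqcng,pscke,brn] -> 13 lines: vqboa vwmo pxnlm dro cbwbq lqcng pscke brn opehf ujp vqhl ivfz estpf
Hunk 2: at line 6 remove [brn,opehf,ujp] add [bteqg,qmcle,sru] -> 13 lines: vqboa vwmo pxnlm dro cbwbq lqcng pscke bteqg qmcle sru vqhl ivfz estpf
Hunk 3: at line 9 remove [sru,vqhl,ivfz] add [rfxa] -> 11 lines: vqboa vwmo pxnlm dro cbwbq lqcng pscke bteqg qmcle rfxa estpf
Hunk 4: at line 4 remove [lqcng] add [nwbe,eki] -> 12 lines: vqboa vwmo pxnlm dro cbwbq nwbe eki pscke bteqg qmcle rfxa estpf
Hunk 5: at line 4 remove [cbwbq] add [ipv] -> 12 lines: vqboa vwmo pxnlm dro ipv nwbe eki pscke bteqg qmcle rfxa estpf
Hunk 6: at line 9 remove [qmcle,rfxa] add [mvfh] -> 11 lines: vqboa vwmo pxnlm dro ipv nwbe eki pscke bteqg mvfh estpf
Hunk 7: at line 6 remove [eki,pscke] add [pdg] -> 10 lines: vqboa vwmo pxnlm dro ipv nwbe pdg bteqg mvfh estpf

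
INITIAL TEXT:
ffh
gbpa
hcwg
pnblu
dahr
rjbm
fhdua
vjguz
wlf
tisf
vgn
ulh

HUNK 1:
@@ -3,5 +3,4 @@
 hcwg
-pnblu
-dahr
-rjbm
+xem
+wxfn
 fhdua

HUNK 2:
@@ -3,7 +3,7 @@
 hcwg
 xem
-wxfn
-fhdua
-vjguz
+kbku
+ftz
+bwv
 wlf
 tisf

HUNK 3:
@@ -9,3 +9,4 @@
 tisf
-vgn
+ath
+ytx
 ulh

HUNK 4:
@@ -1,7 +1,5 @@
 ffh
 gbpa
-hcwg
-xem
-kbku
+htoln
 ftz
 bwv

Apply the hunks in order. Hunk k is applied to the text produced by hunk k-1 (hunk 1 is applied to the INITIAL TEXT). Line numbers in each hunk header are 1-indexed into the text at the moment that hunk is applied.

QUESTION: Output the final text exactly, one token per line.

Answer: ffh
gbpa
htoln
ftz
bwv
wlf
tisf
ath
ytx
ulh

Derivation:
Hunk 1: at line 3 remove [pnblu,dahr,rjbm] add [xem,wxfn] -> 11 lines: ffh gbpa hcwg xem wxfn fhdua vjguz wlf tisf vgn ulh
Hunk 2: at line 3 remove [wxfn,fhdua,vjguz] add [kbku,ftz,bwv] -> 11 lines: ffh gbpa hcwg xem kbku ftz bwv wlf tisf vgn ulh
Hunk 3: at line 9 remove [vgn] add [ath,ytx] -> 12 lines: ffh gbpa hcwg xem kbku ftz bwv wlf tisf ath ytx ulh
Hunk 4: at line 1 remove [hcwg,xem,kbku] add [htoln] -> 10 lines: ffh gbpa htoln ftz bwv wlf tisf ath ytx ulh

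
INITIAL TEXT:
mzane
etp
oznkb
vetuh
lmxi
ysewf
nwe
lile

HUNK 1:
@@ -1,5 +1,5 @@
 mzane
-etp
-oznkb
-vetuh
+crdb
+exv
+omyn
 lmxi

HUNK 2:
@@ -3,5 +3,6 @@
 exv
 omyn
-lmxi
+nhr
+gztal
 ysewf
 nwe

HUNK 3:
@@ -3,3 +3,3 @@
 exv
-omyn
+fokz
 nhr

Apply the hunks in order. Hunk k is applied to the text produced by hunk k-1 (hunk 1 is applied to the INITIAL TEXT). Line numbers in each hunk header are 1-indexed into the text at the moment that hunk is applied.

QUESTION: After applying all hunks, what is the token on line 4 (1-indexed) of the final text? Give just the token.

Hunk 1: at line 1 remove [etp,oznkb,vetuh] add [crdb,exv,omyn] -> 8 lines: mzane crdb exv omyn lmxi ysewf nwe lile
Hunk 2: at line 3 remove [lmxi] add [nhr,gztal] -> 9 lines: mzane crdb exv omyn nhr gztal ysewf nwe lile
Hunk 3: at line 3 remove [omyn] add [fokz] -> 9 lines: mzane crdb exv fokz nhr gztal ysewf nwe lile
Final line 4: fokz

Answer: fokz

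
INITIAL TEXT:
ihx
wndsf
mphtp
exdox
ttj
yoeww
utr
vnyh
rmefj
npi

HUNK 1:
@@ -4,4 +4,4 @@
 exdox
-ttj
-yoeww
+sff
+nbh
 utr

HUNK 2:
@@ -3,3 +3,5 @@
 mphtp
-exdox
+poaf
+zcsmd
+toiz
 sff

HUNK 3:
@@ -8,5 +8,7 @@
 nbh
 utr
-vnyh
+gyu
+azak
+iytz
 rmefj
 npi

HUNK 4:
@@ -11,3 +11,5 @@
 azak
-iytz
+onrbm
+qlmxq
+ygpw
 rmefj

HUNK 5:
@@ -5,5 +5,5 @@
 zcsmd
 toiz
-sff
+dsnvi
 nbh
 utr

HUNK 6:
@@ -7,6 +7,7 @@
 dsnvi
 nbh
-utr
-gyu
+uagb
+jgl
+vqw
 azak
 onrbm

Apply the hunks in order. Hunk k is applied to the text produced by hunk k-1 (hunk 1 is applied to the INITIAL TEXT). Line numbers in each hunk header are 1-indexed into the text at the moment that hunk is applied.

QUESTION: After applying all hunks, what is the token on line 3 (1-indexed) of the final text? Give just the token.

Hunk 1: at line 4 remove [ttj,yoeww] add [sff,nbh] -> 10 lines: ihx wndsf mphtp exdox sff nbh utr vnyh rmefj npi
Hunk 2: at line 3 remove [exdox] add [poaf,zcsmd,toiz] -> 12 lines: ihx wndsf mphtp poaf zcsmd toiz sff nbh utr vnyh rmefj npi
Hunk 3: at line 8 remove [vnyh] add [gyu,azak,iytz] -> 14 lines: ihx wndsf mphtp poaf zcsmd toiz sff nbh utr gyu azak iytz rmefj npi
Hunk 4: at line 11 remove [iytz] add [onrbm,qlmxq,ygpw] -> 16 lines: ihx wndsf mphtp poaf zcsmd toiz sff nbh utr gyu azak onrbm qlmxq ygpw rmefj npi
Hunk 5: at line 5 remove [sff] add [dsnvi] -> 16 lines: ihx wndsf mphtp poaf zcsmd toiz dsnvi nbh utr gyu azak onrbm qlmxq ygpw rmefj npi
Hunk 6: at line 7 remove [utr,gyu] add [uagb,jgl,vqw] -> 17 lines: ihx wndsf mphtp poaf zcsmd toiz dsnvi nbh uagb jgl vqw azak onrbm qlmxq ygpw rmefj npi
Final line 3: mphtp

Answer: mphtp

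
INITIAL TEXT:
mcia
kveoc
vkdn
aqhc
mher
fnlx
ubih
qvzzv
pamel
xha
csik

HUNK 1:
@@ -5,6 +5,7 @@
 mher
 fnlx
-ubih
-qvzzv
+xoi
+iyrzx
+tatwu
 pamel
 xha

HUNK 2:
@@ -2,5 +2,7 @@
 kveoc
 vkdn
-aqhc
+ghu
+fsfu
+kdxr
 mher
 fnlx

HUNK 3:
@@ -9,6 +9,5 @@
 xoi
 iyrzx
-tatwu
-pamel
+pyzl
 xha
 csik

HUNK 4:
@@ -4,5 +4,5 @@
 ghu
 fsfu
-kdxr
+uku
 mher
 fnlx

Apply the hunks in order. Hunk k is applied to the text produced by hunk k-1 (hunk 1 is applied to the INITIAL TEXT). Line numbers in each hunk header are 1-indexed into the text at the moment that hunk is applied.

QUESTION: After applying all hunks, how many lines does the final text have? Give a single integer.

Hunk 1: at line 5 remove [ubih,qvzzv] add [xoi,iyrzx,tatwu] -> 12 lines: mcia kveoc vkdn aqhc mher fnlx xoi iyrzx tatwu pamel xha csik
Hunk 2: at line 2 remove [aqhc] add [ghu,fsfu,kdxr] -> 14 lines: mcia kveoc vkdn ghu fsfu kdxr mher fnlx xoi iyrzx tatwu pamel xha csik
Hunk 3: at line 9 remove [tatwu,pamel] add [pyzl] -> 13 lines: mcia kveoc vkdn ghu fsfu kdxr mher fnlx xoi iyrzx pyzl xha csik
Hunk 4: at line 4 remove [kdxr] add [uku] -> 13 lines: mcia kveoc vkdn ghu fsfu uku mher fnlx xoi iyrzx pyzl xha csik
Final line count: 13

Answer: 13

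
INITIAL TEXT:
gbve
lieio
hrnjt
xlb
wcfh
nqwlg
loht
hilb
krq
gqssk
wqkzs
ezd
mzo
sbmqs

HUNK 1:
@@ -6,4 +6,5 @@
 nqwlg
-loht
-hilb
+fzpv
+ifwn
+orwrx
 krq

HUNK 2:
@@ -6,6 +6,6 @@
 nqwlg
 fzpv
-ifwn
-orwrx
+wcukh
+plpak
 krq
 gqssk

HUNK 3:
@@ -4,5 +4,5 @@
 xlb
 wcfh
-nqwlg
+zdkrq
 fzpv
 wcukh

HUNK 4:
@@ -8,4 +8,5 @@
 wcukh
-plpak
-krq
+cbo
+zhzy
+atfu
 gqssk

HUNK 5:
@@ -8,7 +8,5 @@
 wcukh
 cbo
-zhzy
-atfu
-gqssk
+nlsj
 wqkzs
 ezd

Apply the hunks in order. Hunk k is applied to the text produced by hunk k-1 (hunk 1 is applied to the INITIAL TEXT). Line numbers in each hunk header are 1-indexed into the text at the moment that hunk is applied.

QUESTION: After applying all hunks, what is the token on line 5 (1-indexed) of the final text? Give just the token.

Answer: wcfh

Derivation:
Hunk 1: at line 6 remove [loht,hilb] add [fzpv,ifwn,orwrx] -> 15 lines: gbve lieio hrnjt xlb wcfh nqwlg fzpv ifwn orwrx krq gqssk wqkzs ezd mzo sbmqs
Hunk 2: at line 6 remove [ifwn,orwrx] add [wcukh,plpak] -> 15 lines: gbve lieio hrnjt xlb wcfh nqwlg fzpv wcukh plpak krq gqssk wqkzs ezd mzo sbmqs
Hunk 3: at line 4 remove [nqwlg] add [zdkrq] -> 15 lines: gbve lieio hrnjt xlb wcfh zdkrq fzpv wcukh plpak krq gqssk wqkzs ezd mzo sbmqs
Hunk 4: at line 8 remove [plpak,krq] add [cbo,zhzy,atfu] -> 16 lines: gbve lieio hrnjt xlb wcfh zdkrq fzpv wcukh cbo zhzy atfu gqssk wqkzs ezd mzo sbmqs
Hunk 5: at line 8 remove [zhzy,atfu,gqssk] add [nlsj] -> 14 lines: gbve lieio hrnjt xlb wcfh zdkrq fzpv wcukh cbo nlsj wqkzs ezd mzo sbmqs
Final line 5: wcfh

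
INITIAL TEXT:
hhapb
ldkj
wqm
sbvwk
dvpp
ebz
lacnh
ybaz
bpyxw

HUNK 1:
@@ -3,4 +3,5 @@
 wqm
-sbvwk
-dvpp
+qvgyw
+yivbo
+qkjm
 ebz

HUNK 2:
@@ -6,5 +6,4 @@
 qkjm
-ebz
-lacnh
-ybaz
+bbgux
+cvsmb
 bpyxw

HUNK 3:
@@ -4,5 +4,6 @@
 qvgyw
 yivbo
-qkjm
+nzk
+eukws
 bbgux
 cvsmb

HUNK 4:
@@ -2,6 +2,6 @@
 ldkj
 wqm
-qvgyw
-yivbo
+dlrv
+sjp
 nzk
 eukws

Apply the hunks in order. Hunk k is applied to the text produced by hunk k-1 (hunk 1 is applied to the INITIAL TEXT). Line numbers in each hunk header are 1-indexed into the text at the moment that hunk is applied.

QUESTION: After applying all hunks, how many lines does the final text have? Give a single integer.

Answer: 10

Derivation:
Hunk 1: at line 3 remove [sbvwk,dvpp] add [qvgyw,yivbo,qkjm] -> 10 lines: hhapb ldkj wqm qvgyw yivbo qkjm ebz lacnh ybaz bpyxw
Hunk 2: at line 6 remove [ebz,lacnh,ybaz] add [bbgux,cvsmb] -> 9 lines: hhapb ldkj wqm qvgyw yivbo qkjm bbgux cvsmb bpyxw
Hunk 3: at line 4 remove [qkjm] add [nzk,eukws] -> 10 lines: hhapb ldkj wqm qvgyw yivbo nzk eukws bbgux cvsmb bpyxw
Hunk 4: at line 2 remove [qvgyw,yivbo] add [dlrv,sjp] -> 10 lines: hhapb ldkj wqm dlrv sjp nzk eukws bbgux cvsmb bpyxw
Final line count: 10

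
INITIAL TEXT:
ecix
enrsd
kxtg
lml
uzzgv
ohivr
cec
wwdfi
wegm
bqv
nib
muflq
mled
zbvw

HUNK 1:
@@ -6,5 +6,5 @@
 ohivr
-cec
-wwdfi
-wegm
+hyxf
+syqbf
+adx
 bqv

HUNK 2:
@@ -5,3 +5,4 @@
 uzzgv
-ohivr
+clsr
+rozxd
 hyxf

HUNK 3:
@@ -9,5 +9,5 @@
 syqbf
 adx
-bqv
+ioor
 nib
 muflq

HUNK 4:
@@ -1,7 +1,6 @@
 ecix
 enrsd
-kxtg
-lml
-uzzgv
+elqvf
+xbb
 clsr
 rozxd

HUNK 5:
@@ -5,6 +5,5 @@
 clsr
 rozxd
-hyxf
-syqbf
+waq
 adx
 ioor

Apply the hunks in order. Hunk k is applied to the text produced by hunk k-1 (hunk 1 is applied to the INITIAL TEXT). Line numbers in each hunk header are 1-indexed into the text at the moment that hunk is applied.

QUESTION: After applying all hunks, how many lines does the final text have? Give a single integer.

Hunk 1: at line 6 remove [cec,wwdfi,wegm] add [hyxf,syqbf,adx] -> 14 lines: ecix enrsd kxtg lml uzzgv ohivr hyxf syqbf adx bqv nib muflq mled zbvw
Hunk 2: at line 5 remove [ohivr] add [clsr,rozxd] -> 15 lines: ecix enrsd kxtg lml uzzgv clsr rozxd hyxf syqbf adx bqv nib muflq mled zbvw
Hunk 3: at line 9 remove [bqv] add [ioor] -> 15 lines: ecix enrsd kxtg lml uzzgv clsr rozxd hyxf syqbf adx ioor nib muflq mled zbvw
Hunk 4: at line 1 remove [kxtg,lml,uzzgv] add [elqvf,xbb] -> 14 lines: ecix enrsd elqvf xbb clsr rozxd hyxf syqbf adx ioor nib muflq mled zbvw
Hunk 5: at line 5 remove [hyxf,syqbf] add [waq] -> 13 lines: ecix enrsd elqvf xbb clsr rozxd waq adx ioor nib muflq mled zbvw
Final line count: 13

Answer: 13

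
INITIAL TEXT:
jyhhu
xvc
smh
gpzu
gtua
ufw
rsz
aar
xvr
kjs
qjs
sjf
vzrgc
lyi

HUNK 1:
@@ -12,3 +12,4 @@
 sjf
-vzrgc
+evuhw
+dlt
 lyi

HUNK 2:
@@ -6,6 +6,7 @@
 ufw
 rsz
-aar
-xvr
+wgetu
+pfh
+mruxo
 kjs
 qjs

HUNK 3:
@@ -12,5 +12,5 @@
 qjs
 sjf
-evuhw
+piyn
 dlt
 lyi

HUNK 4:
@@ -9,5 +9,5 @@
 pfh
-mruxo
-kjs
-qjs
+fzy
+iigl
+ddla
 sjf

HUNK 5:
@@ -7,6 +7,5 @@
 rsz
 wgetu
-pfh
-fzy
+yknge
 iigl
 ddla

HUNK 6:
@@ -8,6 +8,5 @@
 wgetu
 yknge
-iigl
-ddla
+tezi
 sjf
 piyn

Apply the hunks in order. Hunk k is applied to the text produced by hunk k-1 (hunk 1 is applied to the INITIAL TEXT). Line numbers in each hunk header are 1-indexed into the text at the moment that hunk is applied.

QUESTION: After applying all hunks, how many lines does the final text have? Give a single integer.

Answer: 14

Derivation:
Hunk 1: at line 12 remove [vzrgc] add [evuhw,dlt] -> 15 lines: jyhhu xvc smh gpzu gtua ufw rsz aar xvr kjs qjs sjf evuhw dlt lyi
Hunk 2: at line 6 remove [aar,xvr] add [wgetu,pfh,mruxo] -> 16 lines: jyhhu xvc smh gpzu gtua ufw rsz wgetu pfh mruxo kjs qjs sjf evuhw dlt lyi
Hunk 3: at line 12 remove [evuhw] add [piyn] -> 16 lines: jyhhu xvc smh gpzu gtua ufw rsz wgetu pfh mruxo kjs qjs sjf piyn dlt lyi
Hunk 4: at line 9 remove [mruxo,kjs,qjs] add [fzy,iigl,ddla] -> 16 lines: jyhhu xvc smh gpzu gtua ufw rsz wgetu pfh fzy iigl ddla sjf piyn dlt lyi
Hunk 5: at line 7 remove [pfh,fzy] add [yknge] -> 15 lines: jyhhu xvc smh gpzu gtua ufw rsz wgetu yknge iigl ddla sjf piyn dlt lyi
Hunk 6: at line 8 remove [iigl,ddla] add [tezi] -> 14 lines: jyhhu xvc smh gpzu gtua ufw rsz wgetu yknge tezi sjf piyn dlt lyi
Final line count: 14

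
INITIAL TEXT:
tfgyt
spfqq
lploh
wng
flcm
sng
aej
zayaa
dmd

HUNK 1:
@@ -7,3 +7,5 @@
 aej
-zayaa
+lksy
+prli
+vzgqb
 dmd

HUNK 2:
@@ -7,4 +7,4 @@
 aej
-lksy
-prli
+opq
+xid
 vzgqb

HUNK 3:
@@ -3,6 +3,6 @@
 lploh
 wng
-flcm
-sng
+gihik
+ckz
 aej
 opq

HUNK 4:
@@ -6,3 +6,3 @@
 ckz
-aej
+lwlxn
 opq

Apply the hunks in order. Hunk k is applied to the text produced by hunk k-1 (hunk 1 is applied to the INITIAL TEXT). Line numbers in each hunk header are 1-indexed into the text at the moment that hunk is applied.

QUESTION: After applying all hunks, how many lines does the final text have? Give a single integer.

Hunk 1: at line 7 remove [zayaa] add [lksy,prli,vzgqb] -> 11 lines: tfgyt spfqq lploh wng flcm sng aej lksy prli vzgqb dmd
Hunk 2: at line 7 remove [lksy,prli] add [opq,xid] -> 11 lines: tfgyt spfqq lploh wng flcm sng aej opq xid vzgqb dmd
Hunk 3: at line 3 remove [flcm,sng] add [gihik,ckz] -> 11 lines: tfgyt spfqq lploh wng gihik ckz aej opq xid vzgqb dmd
Hunk 4: at line 6 remove [aej] add [lwlxn] -> 11 lines: tfgyt spfqq lploh wng gihik ckz lwlxn opq xid vzgqb dmd
Final line count: 11

Answer: 11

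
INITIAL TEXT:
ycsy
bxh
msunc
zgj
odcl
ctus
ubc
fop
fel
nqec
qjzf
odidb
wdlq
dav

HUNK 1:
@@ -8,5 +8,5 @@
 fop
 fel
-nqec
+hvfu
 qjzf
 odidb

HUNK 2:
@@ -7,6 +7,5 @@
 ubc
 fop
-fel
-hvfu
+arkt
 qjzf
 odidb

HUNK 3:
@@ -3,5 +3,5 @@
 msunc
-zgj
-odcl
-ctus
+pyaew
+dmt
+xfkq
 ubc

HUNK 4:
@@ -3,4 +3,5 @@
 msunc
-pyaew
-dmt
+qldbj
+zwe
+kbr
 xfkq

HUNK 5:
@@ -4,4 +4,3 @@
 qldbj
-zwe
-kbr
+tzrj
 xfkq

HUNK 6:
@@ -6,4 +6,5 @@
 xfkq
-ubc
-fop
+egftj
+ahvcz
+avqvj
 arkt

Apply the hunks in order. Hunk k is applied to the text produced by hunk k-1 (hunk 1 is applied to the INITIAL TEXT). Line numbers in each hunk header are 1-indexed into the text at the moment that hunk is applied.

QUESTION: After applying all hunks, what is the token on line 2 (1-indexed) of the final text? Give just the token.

Answer: bxh

Derivation:
Hunk 1: at line 8 remove [nqec] add [hvfu] -> 14 lines: ycsy bxh msunc zgj odcl ctus ubc fop fel hvfu qjzf odidb wdlq dav
Hunk 2: at line 7 remove [fel,hvfu] add [arkt] -> 13 lines: ycsy bxh msunc zgj odcl ctus ubc fop arkt qjzf odidb wdlq dav
Hunk 3: at line 3 remove [zgj,odcl,ctus] add [pyaew,dmt,xfkq] -> 13 lines: ycsy bxh msunc pyaew dmt xfkq ubc fop arkt qjzf odidb wdlq dav
Hunk 4: at line 3 remove [pyaew,dmt] add [qldbj,zwe,kbr] -> 14 lines: ycsy bxh msunc qldbj zwe kbr xfkq ubc fop arkt qjzf odidb wdlq dav
Hunk 5: at line 4 remove [zwe,kbr] add [tzrj] -> 13 lines: ycsy bxh msunc qldbj tzrj xfkq ubc fop arkt qjzf odidb wdlq dav
Hunk 6: at line 6 remove [ubc,fop] add [egftj,ahvcz,avqvj] -> 14 lines: ycsy bxh msunc qldbj tzrj xfkq egftj ahvcz avqvj arkt qjzf odidb wdlq dav
Final line 2: bxh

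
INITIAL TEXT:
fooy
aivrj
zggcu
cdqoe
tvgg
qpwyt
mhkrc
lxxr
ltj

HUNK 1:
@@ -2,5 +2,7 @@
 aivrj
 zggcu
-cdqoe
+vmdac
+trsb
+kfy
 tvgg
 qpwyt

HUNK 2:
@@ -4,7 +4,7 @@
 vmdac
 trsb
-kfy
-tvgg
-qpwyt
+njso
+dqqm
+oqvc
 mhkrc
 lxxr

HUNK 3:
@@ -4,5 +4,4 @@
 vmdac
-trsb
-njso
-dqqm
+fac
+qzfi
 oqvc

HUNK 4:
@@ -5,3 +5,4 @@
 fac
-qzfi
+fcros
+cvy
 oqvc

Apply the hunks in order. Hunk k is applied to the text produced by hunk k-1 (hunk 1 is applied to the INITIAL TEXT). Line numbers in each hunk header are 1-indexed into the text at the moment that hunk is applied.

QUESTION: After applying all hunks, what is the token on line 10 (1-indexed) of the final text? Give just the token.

Answer: lxxr

Derivation:
Hunk 1: at line 2 remove [cdqoe] add [vmdac,trsb,kfy] -> 11 lines: fooy aivrj zggcu vmdac trsb kfy tvgg qpwyt mhkrc lxxr ltj
Hunk 2: at line 4 remove [kfy,tvgg,qpwyt] add [njso,dqqm,oqvc] -> 11 lines: fooy aivrj zggcu vmdac trsb njso dqqm oqvc mhkrc lxxr ltj
Hunk 3: at line 4 remove [trsb,njso,dqqm] add [fac,qzfi] -> 10 lines: fooy aivrj zggcu vmdac fac qzfi oqvc mhkrc lxxr ltj
Hunk 4: at line 5 remove [qzfi] add [fcros,cvy] -> 11 lines: fooy aivrj zggcu vmdac fac fcros cvy oqvc mhkrc lxxr ltj
Final line 10: lxxr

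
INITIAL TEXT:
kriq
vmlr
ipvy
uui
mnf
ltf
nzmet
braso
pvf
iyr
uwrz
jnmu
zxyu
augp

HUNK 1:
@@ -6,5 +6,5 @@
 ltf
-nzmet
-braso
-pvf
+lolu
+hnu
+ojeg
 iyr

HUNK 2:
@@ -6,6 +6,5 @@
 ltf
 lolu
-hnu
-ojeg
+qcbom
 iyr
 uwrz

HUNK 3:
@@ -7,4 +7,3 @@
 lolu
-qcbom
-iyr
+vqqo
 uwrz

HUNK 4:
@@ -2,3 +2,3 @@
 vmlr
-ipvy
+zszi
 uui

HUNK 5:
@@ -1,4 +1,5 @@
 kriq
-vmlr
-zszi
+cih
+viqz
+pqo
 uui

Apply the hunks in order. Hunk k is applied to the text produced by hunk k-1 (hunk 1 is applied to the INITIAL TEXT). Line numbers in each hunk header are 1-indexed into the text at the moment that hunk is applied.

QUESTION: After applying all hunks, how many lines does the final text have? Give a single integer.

Hunk 1: at line 6 remove [nzmet,braso,pvf] add [lolu,hnu,ojeg] -> 14 lines: kriq vmlr ipvy uui mnf ltf lolu hnu ojeg iyr uwrz jnmu zxyu augp
Hunk 2: at line 6 remove [hnu,ojeg] add [qcbom] -> 13 lines: kriq vmlr ipvy uui mnf ltf lolu qcbom iyr uwrz jnmu zxyu augp
Hunk 3: at line 7 remove [qcbom,iyr] add [vqqo] -> 12 lines: kriq vmlr ipvy uui mnf ltf lolu vqqo uwrz jnmu zxyu augp
Hunk 4: at line 2 remove [ipvy] add [zszi] -> 12 lines: kriq vmlr zszi uui mnf ltf lolu vqqo uwrz jnmu zxyu augp
Hunk 5: at line 1 remove [vmlr,zszi] add [cih,viqz,pqo] -> 13 lines: kriq cih viqz pqo uui mnf ltf lolu vqqo uwrz jnmu zxyu augp
Final line count: 13

Answer: 13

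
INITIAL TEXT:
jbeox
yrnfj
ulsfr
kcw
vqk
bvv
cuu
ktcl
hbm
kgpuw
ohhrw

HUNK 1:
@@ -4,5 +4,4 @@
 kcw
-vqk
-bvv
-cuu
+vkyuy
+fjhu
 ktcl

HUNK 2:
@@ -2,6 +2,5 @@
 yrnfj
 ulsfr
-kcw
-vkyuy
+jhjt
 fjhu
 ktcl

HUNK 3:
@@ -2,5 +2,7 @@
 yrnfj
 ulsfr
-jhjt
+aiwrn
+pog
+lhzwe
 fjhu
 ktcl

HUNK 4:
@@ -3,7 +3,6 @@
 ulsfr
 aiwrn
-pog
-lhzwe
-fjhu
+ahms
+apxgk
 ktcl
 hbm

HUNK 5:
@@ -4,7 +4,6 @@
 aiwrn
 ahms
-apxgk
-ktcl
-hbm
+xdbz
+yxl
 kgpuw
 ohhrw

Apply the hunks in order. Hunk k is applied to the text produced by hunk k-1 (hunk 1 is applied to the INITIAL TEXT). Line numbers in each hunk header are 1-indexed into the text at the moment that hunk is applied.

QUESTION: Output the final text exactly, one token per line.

Answer: jbeox
yrnfj
ulsfr
aiwrn
ahms
xdbz
yxl
kgpuw
ohhrw

Derivation:
Hunk 1: at line 4 remove [vqk,bvv,cuu] add [vkyuy,fjhu] -> 10 lines: jbeox yrnfj ulsfr kcw vkyuy fjhu ktcl hbm kgpuw ohhrw
Hunk 2: at line 2 remove [kcw,vkyuy] add [jhjt] -> 9 lines: jbeox yrnfj ulsfr jhjt fjhu ktcl hbm kgpuw ohhrw
Hunk 3: at line 2 remove [jhjt] add [aiwrn,pog,lhzwe] -> 11 lines: jbeox yrnfj ulsfr aiwrn pog lhzwe fjhu ktcl hbm kgpuw ohhrw
Hunk 4: at line 3 remove [pog,lhzwe,fjhu] add [ahms,apxgk] -> 10 lines: jbeox yrnfj ulsfr aiwrn ahms apxgk ktcl hbm kgpuw ohhrw
Hunk 5: at line 4 remove [apxgk,ktcl,hbm] add [xdbz,yxl] -> 9 lines: jbeox yrnfj ulsfr aiwrn ahms xdbz yxl kgpuw ohhrw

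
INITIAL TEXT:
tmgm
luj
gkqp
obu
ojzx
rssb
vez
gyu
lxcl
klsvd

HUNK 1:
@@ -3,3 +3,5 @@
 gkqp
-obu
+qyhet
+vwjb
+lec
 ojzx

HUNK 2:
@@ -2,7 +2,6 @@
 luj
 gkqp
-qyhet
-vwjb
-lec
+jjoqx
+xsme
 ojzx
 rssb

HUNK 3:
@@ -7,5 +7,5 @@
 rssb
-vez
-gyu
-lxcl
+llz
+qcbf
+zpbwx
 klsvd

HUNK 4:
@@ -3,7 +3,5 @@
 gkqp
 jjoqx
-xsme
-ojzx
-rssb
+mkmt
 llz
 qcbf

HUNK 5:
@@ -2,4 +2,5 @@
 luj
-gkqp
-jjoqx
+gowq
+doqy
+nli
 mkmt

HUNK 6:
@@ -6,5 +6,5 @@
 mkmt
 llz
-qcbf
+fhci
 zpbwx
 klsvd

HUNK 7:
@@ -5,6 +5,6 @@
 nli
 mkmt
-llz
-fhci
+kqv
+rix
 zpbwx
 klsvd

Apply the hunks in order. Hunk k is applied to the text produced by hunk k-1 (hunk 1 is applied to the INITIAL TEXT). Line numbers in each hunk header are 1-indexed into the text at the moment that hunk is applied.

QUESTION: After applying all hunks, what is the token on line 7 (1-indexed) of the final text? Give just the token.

Answer: kqv

Derivation:
Hunk 1: at line 3 remove [obu] add [qyhet,vwjb,lec] -> 12 lines: tmgm luj gkqp qyhet vwjb lec ojzx rssb vez gyu lxcl klsvd
Hunk 2: at line 2 remove [qyhet,vwjb,lec] add [jjoqx,xsme] -> 11 lines: tmgm luj gkqp jjoqx xsme ojzx rssb vez gyu lxcl klsvd
Hunk 3: at line 7 remove [vez,gyu,lxcl] add [llz,qcbf,zpbwx] -> 11 lines: tmgm luj gkqp jjoqx xsme ojzx rssb llz qcbf zpbwx klsvd
Hunk 4: at line 3 remove [xsme,ojzx,rssb] add [mkmt] -> 9 lines: tmgm luj gkqp jjoqx mkmt llz qcbf zpbwx klsvd
Hunk 5: at line 2 remove [gkqp,jjoqx] add [gowq,doqy,nli] -> 10 lines: tmgm luj gowq doqy nli mkmt llz qcbf zpbwx klsvd
Hunk 6: at line 6 remove [qcbf] add [fhci] -> 10 lines: tmgm luj gowq doqy nli mkmt llz fhci zpbwx klsvd
Hunk 7: at line 5 remove [llz,fhci] add [kqv,rix] -> 10 lines: tmgm luj gowq doqy nli mkmt kqv rix zpbwx klsvd
Final line 7: kqv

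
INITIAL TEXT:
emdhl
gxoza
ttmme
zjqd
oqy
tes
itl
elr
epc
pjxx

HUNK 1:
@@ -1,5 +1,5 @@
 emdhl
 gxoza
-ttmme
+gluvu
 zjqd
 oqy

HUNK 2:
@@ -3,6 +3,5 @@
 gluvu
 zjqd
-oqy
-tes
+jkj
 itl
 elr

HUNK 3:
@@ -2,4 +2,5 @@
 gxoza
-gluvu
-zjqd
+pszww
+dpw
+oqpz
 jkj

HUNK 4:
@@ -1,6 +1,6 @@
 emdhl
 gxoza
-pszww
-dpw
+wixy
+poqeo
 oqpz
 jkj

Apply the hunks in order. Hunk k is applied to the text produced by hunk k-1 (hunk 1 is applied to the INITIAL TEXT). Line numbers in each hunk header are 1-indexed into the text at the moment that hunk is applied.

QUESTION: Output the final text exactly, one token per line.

Answer: emdhl
gxoza
wixy
poqeo
oqpz
jkj
itl
elr
epc
pjxx

Derivation:
Hunk 1: at line 1 remove [ttmme] add [gluvu] -> 10 lines: emdhl gxoza gluvu zjqd oqy tes itl elr epc pjxx
Hunk 2: at line 3 remove [oqy,tes] add [jkj] -> 9 lines: emdhl gxoza gluvu zjqd jkj itl elr epc pjxx
Hunk 3: at line 2 remove [gluvu,zjqd] add [pszww,dpw,oqpz] -> 10 lines: emdhl gxoza pszww dpw oqpz jkj itl elr epc pjxx
Hunk 4: at line 1 remove [pszww,dpw] add [wixy,poqeo] -> 10 lines: emdhl gxoza wixy poqeo oqpz jkj itl elr epc pjxx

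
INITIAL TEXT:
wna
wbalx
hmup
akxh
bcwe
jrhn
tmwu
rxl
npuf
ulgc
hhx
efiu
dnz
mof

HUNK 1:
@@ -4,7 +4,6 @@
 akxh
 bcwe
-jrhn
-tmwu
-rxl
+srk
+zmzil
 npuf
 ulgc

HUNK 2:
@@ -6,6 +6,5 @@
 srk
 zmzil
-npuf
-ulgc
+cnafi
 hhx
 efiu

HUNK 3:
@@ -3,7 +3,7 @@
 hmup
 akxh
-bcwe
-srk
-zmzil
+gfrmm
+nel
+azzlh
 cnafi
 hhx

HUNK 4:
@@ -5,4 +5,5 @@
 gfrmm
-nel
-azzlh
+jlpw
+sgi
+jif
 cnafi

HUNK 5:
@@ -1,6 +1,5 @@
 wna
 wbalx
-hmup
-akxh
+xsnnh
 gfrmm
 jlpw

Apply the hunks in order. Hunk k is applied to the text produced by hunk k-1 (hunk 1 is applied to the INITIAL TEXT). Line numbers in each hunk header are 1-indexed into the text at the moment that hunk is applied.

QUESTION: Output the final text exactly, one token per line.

Hunk 1: at line 4 remove [jrhn,tmwu,rxl] add [srk,zmzil] -> 13 lines: wna wbalx hmup akxh bcwe srk zmzil npuf ulgc hhx efiu dnz mof
Hunk 2: at line 6 remove [npuf,ulgc] add [cnafi] -> 12 lines: wna wbalx hmup akxh bcwe srk zmzil cnafi hhx efiu dnz mof
Hunk 3: at line 3 remove [bcwe,srk,zmzil] add [gfrmm,nel,azzlh] -> 12 lines: wna wbalx hmup akxh gfrmm nel azzlh cnafi hhx efiu dnz mof
Hunk 4: at line 5 remove [nel,azzlh] add [jlpw,sgi,jif] -> 13 lines: wna wbalx hmup akxh gfrmm jlpw sgi jif cnafi hhx efiu dnz mof
Hunk 5: at line 1 remove [hmup,akxh] add [xsnnh] -> 12 lines: wna wbalx xsnnh gfrmm jlpw sgi jif cnafi hhx efiu dnz mof

Answer: wna
wbalx
xsnnh
gfrmm
jlpw
sgi
jif
cnafi
hhx
efiu
dnz
mof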